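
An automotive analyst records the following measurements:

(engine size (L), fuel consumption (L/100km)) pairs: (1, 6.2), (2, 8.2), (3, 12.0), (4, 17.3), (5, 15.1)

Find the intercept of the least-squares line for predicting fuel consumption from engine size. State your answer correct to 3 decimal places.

n = 5, Σx = 15, Σy = 58.8, Σxy = 203.3, Σx² = 55
Sxx = Σx² − (Σx)²/n = 55 − 45 = 10
Sxy = Σxy − (Σx)(Σy)/n = 203.3 − 176.4 = 26.9
b = Sxy/Sxx = 26.9/10 = 2.69
a = ȳ − b·x̄ = 11.76 − 2.69·3 = 3.69

3.690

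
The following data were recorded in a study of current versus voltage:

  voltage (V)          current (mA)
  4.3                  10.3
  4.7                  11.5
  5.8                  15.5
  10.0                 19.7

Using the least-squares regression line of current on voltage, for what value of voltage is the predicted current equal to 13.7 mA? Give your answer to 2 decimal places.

n = 4, Σx = 24.8, Σy = 57, Σxy = 385.24, Σx² = 174.22
Sxx = Σx² − (Σx)²/n = 174.22 − 153.76 = 20.46
Sxy = Σxy − (Σx)(Σy)/n = 385.24 − 353.4 = 31.84
b = Sxy/Sxx = 31.84/20.46 = 1.556207
a = ȳ − b·x̄ = 14.25 − 1.556207·6.2 = 4.601515
Set a + b·x = 13.7: x = (13.7 − 4.601515) / 1.556207 = 5.846577

5.85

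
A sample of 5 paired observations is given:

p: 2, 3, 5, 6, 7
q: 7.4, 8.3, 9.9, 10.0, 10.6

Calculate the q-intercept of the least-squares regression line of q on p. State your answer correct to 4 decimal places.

n = 5, Σx = 23, Σy = 46.2, Σxy = 223.4, Σx² = 123
Sxx = Σx² − (Σx)²/n = 123 − 105.8 = 17.2
Sxy = Σxy − (Σx)(Σy)/n = 223.4 − 212.52 = 10.88
b = Sxy/Sxx = 10.88/17.2 = 0.632558
a = ȳ − b·x̄ = 9.24 − 0.632558·4.6 = 6.330233

6.3302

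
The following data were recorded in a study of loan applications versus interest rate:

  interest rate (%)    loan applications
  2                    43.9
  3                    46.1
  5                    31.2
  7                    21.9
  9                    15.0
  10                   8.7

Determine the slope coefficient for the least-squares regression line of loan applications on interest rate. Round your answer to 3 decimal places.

-4.681

n = 6, Σx = 36, Σy = 166.8, Σxy = 757.4, Σx² = 268
Sxx = Σx² − (Σx)²/n = 268 − 216 = 52
Sxy = Σxy − (Σx)(Σy)/n = 757.4 − 1000.8 = -243.4
b = Sxy/Sxx = -243.4/52 = -4.680769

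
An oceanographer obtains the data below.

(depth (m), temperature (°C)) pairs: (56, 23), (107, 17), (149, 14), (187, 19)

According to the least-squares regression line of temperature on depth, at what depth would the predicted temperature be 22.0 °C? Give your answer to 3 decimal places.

25.948

n = 4, Σx = 499, Σy = 73, Σxy = 8746, Σx² = 71755
Sxx = Σx² − (Σx)²/n = 71755 − 62250.25 = 9504.75
Sxy = Σxy − (Σx)(Σy)/n = 8746 − 9106.75 = -360.75
b = Sxy/Sxx = -360.75/9504.75 = -0.037955
a = ȳ − b·x̄ = 18.25 − (-0.037955)·124.75 = 22.984850
Set a + b·x = 22.0: x = (22.0 − 22.984850) / (-0.037955) = 25.948025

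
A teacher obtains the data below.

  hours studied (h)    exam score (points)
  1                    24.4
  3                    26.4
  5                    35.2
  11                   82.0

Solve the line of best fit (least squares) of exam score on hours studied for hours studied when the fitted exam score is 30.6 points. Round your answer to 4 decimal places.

3.1311

n = 4, Σx = 20, Σy = 168, Σxy = 1181.6, Σx² = 156
Sxx = Σx² − (Σx)²/n = 156 − 100 = 56
Sxy = Σxy − (Σx)(Σy)/n = 1181.6 − 840 = 341.6
b = Sxy/Sxx = 341.6/56 = 6.1
a = ȳ − b·x̄ = 42 − 6.1·5 = 11.5
Set a + b·x = 30.6: x = (30.6 − 11.5) / 6.1 = 3.131148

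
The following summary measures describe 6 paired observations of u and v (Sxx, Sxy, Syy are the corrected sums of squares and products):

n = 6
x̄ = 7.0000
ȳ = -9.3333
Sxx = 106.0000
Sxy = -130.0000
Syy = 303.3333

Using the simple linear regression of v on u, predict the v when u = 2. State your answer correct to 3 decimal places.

-3.201

b = Sxy/Sxx = -130/106 = -1.226415
a = ȳ − b·x̄ = -9.3333 − (-1.226415)·7 = -0.748394
ŷ(2) = a + b·2 = -0.748394 + (-1.226415)·2 = -3.201225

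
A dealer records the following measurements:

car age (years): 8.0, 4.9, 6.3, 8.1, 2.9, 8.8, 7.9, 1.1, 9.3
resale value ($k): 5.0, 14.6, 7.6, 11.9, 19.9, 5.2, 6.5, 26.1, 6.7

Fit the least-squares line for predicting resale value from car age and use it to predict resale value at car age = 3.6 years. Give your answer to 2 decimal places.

n = 9, Σx = 57.3, Σy = 103.5, Σxy = 501.65, Σx² = 429.27
Sxx = Σx² − (Σx)²/n = 429.27 − 364.81 = 64.46
Sxy = Σxy − (Σx)(Σy)/n = 501.65 − 658.95 = -157.3
b = Sxy/Sxx = -157.3/64.46 = -2.440273
a = ȳ − b·x̄ = 11.5 − (-2.440273)·6.366667 = 27.036405
ŷ(3.6) = a + b·3.6 = 27.036405 + (-2.440273)·3.6 = 18.251422

18.25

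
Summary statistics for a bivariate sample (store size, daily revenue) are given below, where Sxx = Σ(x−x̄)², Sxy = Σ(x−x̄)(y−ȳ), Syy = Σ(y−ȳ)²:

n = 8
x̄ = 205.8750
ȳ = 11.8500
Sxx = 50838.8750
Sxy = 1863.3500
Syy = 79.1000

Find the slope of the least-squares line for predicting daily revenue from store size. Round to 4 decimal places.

b = Sxy/Sxx = 1863.35/50838.875 = 0.036652

0.0367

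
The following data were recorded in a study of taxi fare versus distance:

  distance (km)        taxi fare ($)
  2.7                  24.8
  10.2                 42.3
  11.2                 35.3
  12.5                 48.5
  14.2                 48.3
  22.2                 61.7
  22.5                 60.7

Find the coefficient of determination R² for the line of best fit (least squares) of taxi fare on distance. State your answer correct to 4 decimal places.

0.9316

n = 7, Σx = 95.5, Σy = 321.6, Σxy = 4921.38, Σx² = 1593.75, Σy² = 15826.94
Sxx = Σx² − (Σx)²/n = 1593.75 − 1302.892857 = 290.857143
Sxy = Σxy − (Σx)(Σy)/n = 4921.38 − 4387.542857 = 533.837143
Syy = Σy² − (Σy)²/n = 15826.94 − 14775.222857 = 1051.717143
R² = Sxy²/(Sxx·Syy) = (533.837143)²/(290.857143·1051.717143) = 0.931620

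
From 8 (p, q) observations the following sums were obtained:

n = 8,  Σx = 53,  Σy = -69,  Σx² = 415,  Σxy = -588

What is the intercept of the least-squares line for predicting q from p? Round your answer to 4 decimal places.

Sxx = Σx² − (Σx)²/n = 415 − 351.125 = 63.875
Sxy = Σxy − (Σx)(Σy)/n = -588 − (-457.125) = -130.875
b = Sxy/Sxx = -130.875/63.875 = -2.048924
a = ȳ − b·x̄ = -8.625 − (-2.048924)·6.625 = 4.949119

4.9491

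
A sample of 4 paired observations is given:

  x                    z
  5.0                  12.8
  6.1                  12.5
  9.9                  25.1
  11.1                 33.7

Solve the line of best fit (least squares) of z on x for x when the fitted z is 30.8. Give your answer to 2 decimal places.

n = 4, Σx = 32.1, Σy = 84.1, Σxy = 762.81, Σx² = 283.43
Sxx = Σx² − (Σx)²/n = 283.43 − 257.6025 = 25.8275
Sxy = Σxy − (Σx)(Σy)/n = 762.81 − 674.9025 = 87.9075
b = Sxy/Sxx = 87.9075/25.8275 = 3.403640
a = ȳ − b·x̄ = 21.025 − 3.403640·8.025 = -6.289207
Set a + b·x = 30.8: x = (30.8 − (-6.289207)) / 3.403640 = 10.896926

10.90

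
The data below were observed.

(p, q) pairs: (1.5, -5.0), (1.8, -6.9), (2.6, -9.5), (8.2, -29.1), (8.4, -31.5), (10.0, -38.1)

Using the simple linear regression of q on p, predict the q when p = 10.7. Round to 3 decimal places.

-39.884

n = 6, Σx = 32.5, Σy = -120.1, Σxy = -928.84, Σx² = 250.05
Sxx = Σx² − (Σx)²/n = 250.05 − 176.041667 = 74.008333
Sxy = Σxy − (Σx)(Σy)/n = -928.84 − (-650.541667) = -278.298333
b = Sxy/Sxx = -278.298333/74.008333 = -3.760365
a = ȳ − b·x̄ = -20.016667 − (-3.760365)·5.416667 = 0.351976
ŷ(10.7) = a + b·10.7 = 0.351976 + (-3.760365)·10.7 = -39.883927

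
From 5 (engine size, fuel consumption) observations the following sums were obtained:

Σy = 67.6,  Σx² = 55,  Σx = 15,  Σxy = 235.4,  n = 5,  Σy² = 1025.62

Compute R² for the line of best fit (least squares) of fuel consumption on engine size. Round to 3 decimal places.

0.952

Sxx = Σx² − (Σx)²/n = 55 − 45 = 10
Sxy = Σxy − (Σx)(Σy)/n = 235.4 − 202.8 = 32.6
Syy = Σy² − (Σy)²/n = 1025.62 − 913.952 = 111.668
R² = Sxy²/(Sxx·Syy) = (32.6)²/(10·111.668) = 0.951714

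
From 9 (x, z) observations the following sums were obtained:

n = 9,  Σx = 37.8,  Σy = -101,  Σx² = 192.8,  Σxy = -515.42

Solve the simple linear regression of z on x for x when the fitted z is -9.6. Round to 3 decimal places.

Sxx = Σx² − (Σx)²/n = 192.8 − 158.76 = 34.04
Sxy = Σxy − (Σx)(Σy)/n = -515.42 − (-424.2) = -91.22
b = Sxy/Sxx = -91.22/34.04 = -2.679788
a = ȳ − b·x̄ = -11.222222 − (-2.679788)·4.2 = 0.032889
Set a + b·x = -9.6: x = (-9.6 − 0.032889) / (-2.679788) = 3.594645

3.595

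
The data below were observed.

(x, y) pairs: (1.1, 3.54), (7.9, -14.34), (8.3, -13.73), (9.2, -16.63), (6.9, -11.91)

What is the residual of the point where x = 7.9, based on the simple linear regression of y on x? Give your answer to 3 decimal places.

-0.679

n = 5, Σx = 33.4, Σy = -53.07, Σxy = -458.526, Σx² = 264.76
Sxx = Σx² − (Σx)²/n = 264.76 − 223.112 = 41.648
Sxy = Σxy − (Σx)(Σy)/n = -458.526 − (-354.5076) = -104.0184
b = Sxy/Sxx = -104.0184/41.648 = -2.497561
a = ȳ − b·x̄ = -10.614 − (-2.497561)·6.68 = 6.069704
ŷ(7.9) = 6.069704 + (-2.497561)·7.9 = -13.661024
residual = y − ŷ = -14.34 − (-13.661024) = -0.678976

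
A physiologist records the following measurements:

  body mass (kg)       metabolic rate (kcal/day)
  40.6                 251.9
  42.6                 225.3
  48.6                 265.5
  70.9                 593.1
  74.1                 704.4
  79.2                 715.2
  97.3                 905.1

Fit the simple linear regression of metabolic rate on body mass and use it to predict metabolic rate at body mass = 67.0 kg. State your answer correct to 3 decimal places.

n = 7, Σx = 453.3, Σy = 3660.5, Σxy = 271685.12, Σx² = 32082.63
Sxx = Σx² − (Σx)²/n = 32082.63 − 29354.412857 = 2728.217143
Sxy = Σxy − (Σx)(Σy)/n = 271685.12 − 237043.521429 = 34641.598571
b = Sxy/Sxx = 34641.598571/2728.217143 = 12.697523
a = ȳ − b·x̄ = 522.928571 − 12.697523·64.757143 = -299.326707
ŷ(67.0) = a + b·67.0 = -299.326707 + 12.697523·67 = 551.407300

551.407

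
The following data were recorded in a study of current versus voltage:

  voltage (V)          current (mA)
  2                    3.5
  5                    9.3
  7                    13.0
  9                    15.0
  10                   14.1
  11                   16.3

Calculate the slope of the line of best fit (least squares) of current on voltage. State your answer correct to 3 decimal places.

1.355

n = 6, Σx = 44, Σy = 71.2, Σxy = 599.8, Σx² = 380
Sxx = Σx² − (Σx)²/n = 380 − 322.666667 = 57.333333
Sxy = Σxy − (Σx)(Σy)/n = 599.8 − 522.133333 = 77.666667
b = Sxy/Sxx = 77.666667/57.333333 = 1.354651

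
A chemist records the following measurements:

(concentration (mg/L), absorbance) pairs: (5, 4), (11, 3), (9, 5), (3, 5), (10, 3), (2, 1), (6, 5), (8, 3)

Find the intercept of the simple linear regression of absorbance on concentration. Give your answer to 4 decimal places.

n = 8, Σx = 54, Σy = 29, Σxy = 199, Σx² = 440
Sxx = Σx² − (Σx)²/n = 440 − 364.5 = 75.5
Sxy = Σxy − (Σx)(Σy)/n = 199 − 195.75 = 3.25
b = Sxy/Sxx = 3.25/75.5 = 0.043046
a = ȳ − b·x̄ = 3.625 − 0.043046·6.75 = 3.334437

3.3344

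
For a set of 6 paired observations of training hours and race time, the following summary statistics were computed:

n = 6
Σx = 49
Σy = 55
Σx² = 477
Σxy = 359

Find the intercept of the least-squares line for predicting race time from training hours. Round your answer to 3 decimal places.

18.751

Sxx = Σx² − (Σx)²/n = 477 − 400.166667 = 76.833333
Sxy = Σxy − (Σx)(Σy)/n = 359 − 449.166667 = -90.166667
b = Sxy/Sxx = -90.166667/76.833333 = -1.173536
a = ȳ − b·x̄ = 9.166667 − (-1.173536)·8.166667 = 18.750542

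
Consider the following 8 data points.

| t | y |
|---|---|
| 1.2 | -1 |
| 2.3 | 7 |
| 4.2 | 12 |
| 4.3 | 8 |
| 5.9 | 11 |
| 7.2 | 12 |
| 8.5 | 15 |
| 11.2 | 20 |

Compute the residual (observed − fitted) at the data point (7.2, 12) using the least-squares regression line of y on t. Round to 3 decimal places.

-1.269

n = 8, Σx = 44.8, Σy = 84, Σxy = 602.5, Σx² = 327.2
Sxx = Σx² − (Σx)²/n = 327.2 − 250.88 = 76.32
Sxy = Σxy − (Σx)(Σy)/n = 602.5 − 470.4 = 132.1
b = Sxy/Sxx = 132.1/76.32 = 1.730870
a = ȳ − b·x̄ = 10.5 − 1.730870·5.6 = 0.807128
ŷ(7.2) = 0.807128 + 1.730870·7.2 = 13.269392
residual = y − ŷ = 12 − 13.269392 = -1.269392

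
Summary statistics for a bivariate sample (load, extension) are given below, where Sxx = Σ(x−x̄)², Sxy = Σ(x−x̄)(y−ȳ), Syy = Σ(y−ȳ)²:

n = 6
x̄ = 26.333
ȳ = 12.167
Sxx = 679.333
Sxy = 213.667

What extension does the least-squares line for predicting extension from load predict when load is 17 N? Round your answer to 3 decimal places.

b = Sxy/Sxx = 213.667/679.333 = 0.314525
a = ȳ − b·x̄ = 12.167 − 0.314525·26.333 = 3.884621
ŷ(17) = a + b·17 = 3.884621 + 0.314525·17 = 9.231541

9.232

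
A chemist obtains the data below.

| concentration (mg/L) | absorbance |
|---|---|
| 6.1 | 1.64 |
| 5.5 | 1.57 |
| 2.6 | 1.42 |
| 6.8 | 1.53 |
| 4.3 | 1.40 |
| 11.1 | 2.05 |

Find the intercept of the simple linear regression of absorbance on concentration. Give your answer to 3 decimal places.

1.131

n = 6, Σx = 36.4, Σy = 9.61, Σxy = 61.51, Σx² = 262.16
Sxx = Σx² − (Σx)²/n = 262.16 − 220.826667 = 41.333333
Sxy = Σxy − (Σx)(Σy)/n = 61.51 − 58.300667 = 3.209333
b = Sxy/Sxx = 3.209333/41.333333 = 0.077645
a = ȳ − b·x̄ = 1.601667 − 0.077645·6.066667 = 1.130619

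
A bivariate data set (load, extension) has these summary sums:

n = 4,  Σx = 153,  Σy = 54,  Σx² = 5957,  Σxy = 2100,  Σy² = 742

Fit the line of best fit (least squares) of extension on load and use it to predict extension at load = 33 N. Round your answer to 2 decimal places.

11.77

Sxx = Σx² − (Σx)²/n = 5957 − 5852.25 = 104.75
Sxy = Σxy − (Σx)(Σy)/n = 2100 − 2065.5 = 34.5
b = Sxy/Sxx = 34.5/104.75 = 0.329356
a = ȳ − b·x̄ = 13.5 − 0.329356·38.25 = 0.902148
ŷ(33) = a + b·33 = 0.902148 + 0.329356·33 = 11.770883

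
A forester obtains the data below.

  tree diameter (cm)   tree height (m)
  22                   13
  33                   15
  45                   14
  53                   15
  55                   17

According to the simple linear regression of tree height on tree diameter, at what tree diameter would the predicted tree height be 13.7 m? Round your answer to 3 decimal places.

27.908

n = 5, Σx = 208, Σy = 74, Σxy = 3141, Σx² = 9432
Sxx = Σx² − (Σx)²/n = 9432 − 8652.8 = 779.2
Sxy = Σxy − (Σx)(Σy)/n = 3141 − 3078.4 = 62.6
b = Sxy/Sxx = 62.6/779.2 = 0.080339
a = ȳ − b·x̄ = 14.8 − 0.080339·41.6 = 11.457906
Set a + b·x = 13.7: x = (13.7 − 11.457906) / 0.080339 = 27.907987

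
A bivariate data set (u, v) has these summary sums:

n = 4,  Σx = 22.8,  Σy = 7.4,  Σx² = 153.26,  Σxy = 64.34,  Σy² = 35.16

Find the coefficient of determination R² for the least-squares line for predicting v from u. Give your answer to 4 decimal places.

0.9816

Sxx = Σx² − (Σx)²/n = 153.26 − 129.96 = 23.3
Sxy = Σxy − (Σx)(Σy)/n = 64.34 − 42.18 = 22.16
Syy = Σy² − (Σy)²/n = 35.16 − 13.69 = 21.47
R² = Sxy²/(Sxx·Syy) = (22.16)²/(23.3·21.47) = 0.981638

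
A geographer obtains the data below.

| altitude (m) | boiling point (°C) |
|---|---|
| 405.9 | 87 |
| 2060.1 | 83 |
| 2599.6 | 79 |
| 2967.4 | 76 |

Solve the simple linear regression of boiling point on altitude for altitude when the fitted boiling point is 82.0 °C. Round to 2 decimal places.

n = 4, Σx = 8033, Σy = 325, Σxy = 637192.4, Σx² = 19972149.74
Sxx = Σx² − (Σx)²/n = 19972149.74 − 16132272.25 = 3839877.49
Sxy = Σxy − (Σx)(Σy)/n = 637192.4 − 652681.25 = -15488.85
b = Sxy/Sxx = -15488.85/3839877.49 = -0.004034
a = ȳ − b·x̄ = 81.25 − (-0.004034)·2008.25 = 89.350645
Set a + b·x = 82.0: x = (82.0 − 89.350645) / (-0.004034) = 1822.315724

1822.32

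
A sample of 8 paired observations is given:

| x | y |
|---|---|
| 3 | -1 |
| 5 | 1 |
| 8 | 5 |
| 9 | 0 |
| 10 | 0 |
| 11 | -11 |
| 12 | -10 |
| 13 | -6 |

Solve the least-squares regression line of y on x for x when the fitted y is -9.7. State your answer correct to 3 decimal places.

15.921

n = 8, Σx = 71, Σy = -22, Σxy = -277, Σx² = 713
Sxx = Σx² − (Σx)²/n = 713 − 630.125 = 82.875
Sxy = Σxy − (Σx)(Σy)/n = -277 − (-195.25) = -81.75
b = Sxy/Sxx = -81.75/82.875 = -0.986425
a = ȳ − b·x̄ = -2.75 − (-0.986425)·8.875 = 6.004525
Set a + b·x = -9.7: x = (-9.7 − 6.004525) / (-0.986425) = 15.920642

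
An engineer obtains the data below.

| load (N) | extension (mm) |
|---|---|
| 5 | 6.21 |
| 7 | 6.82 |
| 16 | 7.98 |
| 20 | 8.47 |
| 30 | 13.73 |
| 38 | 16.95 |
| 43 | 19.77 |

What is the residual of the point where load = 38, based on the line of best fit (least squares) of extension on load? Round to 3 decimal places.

0.095

n = 7, Σx = 159, Σy = 79.93, Σxy = 2281.98, Σx² = 4923
Sxx = Σx² − (Σx)²/n = 4923 − 3611.571429 = 1311.428571
Sxy = Σxy − (Σx)(Σy)/n = 2281.98 − 1815.552857 = 466.427143
b = Sxy/Sxx = 466.427143/1311.428571 = 0.355663
a = ȳ − b·x̄ = 11.418571 − 0.355663·22.714286 = 3.339931
ŷ(38) = 3.339931 + 0.355663·38 = 16.855141
residual = y − ŷ = 16.95 − 16.855141 = 0.094859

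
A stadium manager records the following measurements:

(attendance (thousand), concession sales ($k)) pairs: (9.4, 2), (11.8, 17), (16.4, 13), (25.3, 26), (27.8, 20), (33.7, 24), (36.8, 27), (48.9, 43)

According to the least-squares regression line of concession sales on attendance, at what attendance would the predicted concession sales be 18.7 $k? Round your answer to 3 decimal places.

n = 8, Σx = 210.1, Σy = 172, Σxy = 5551.5, Σx² = 6790.63
Sxx = Σx² − (Σx)²/n = 6790.63 − 5517.75125 = 1272.87875
Sxy = Σxy − (Σx)(Σy)/n = 5551.5 − 4517.15 = 1034.35
b = Sxy/Sxx = 1034.35/1272.87875 = 0.812607
a = ȳ − b·x̄ = 21.5 − 0.812607·26.2625 = 0.158912
Set a + b·x = 18.7: x = (18.7 − 0.158912) / 0.812607 = 22.816799

22.817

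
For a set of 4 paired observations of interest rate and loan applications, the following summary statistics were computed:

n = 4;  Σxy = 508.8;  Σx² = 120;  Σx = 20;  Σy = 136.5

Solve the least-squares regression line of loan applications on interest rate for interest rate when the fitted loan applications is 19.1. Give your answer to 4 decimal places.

6.7300

Sxx = Σx² − (Σx)²/n = 120 − 100 = 20
Sxy = Σxy − (Σx)(Σy)/n = 508.8 − 682.5 = -173.7
b = Sxy/Sxx = -173.7/20 = -8.685
a = ȳ − b·x̄ = 34.125 − (-8.685)·5 = 77.55
Set a + b·x = 19.1: x = (19.1 − 77.55) / (-8.685) = 6.729994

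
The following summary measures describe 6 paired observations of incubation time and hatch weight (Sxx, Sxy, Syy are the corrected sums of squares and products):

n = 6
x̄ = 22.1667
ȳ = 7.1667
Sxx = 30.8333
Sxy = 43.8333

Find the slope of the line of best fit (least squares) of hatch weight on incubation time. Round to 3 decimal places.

1.422

b = Sxy/Sxx = 43.8333/30.8333 = 1.421622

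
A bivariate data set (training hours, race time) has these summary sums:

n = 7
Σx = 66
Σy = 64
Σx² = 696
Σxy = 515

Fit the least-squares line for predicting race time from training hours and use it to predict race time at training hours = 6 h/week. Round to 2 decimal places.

Sxx = Σx² − (Σx)²/n = 696 − 622.285714 = 73.714286
Sxy = Σxy − (Σx)(Σy)/n = 515 − 603.428571 = -88.428571
b = Sxy/Sxx = -88.428571/73.714286 = -1.199612
a = ȳ − b·x̄ = 9.142857 − (-1.199612)·9.428571 = 20.453488
ŷ(6) = a + b·6 = 20.453488 + (-1.199612)·6 = 13.255814

13.26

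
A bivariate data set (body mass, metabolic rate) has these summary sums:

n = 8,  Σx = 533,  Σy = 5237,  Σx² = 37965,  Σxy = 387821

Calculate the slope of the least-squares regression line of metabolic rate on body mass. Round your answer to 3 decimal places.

15.855

Sxx = Σx² − (Σx)²/n = 37965 − 35511.125 = 2453.875
Sxy = Σxy − (Σx)(Σy)/n = 387821 − 348915.125 = 38905.875
b = Sxy/Sxx = 38905.875/2453.875 = 15.854872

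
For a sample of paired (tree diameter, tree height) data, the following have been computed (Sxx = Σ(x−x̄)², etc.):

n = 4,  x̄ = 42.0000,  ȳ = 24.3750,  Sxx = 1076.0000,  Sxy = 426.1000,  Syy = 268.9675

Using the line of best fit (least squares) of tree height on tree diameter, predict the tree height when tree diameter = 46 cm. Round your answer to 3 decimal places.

b = Sxy/Sxx = 426.1/1076 = 0.396004
a = ȳ − b·x̄ = 24.375 − 0.396004·42 = 7.742844
ŷ(46) = a + b·46 = 7.742844 + 0.396004·46 = 25.959015

25.959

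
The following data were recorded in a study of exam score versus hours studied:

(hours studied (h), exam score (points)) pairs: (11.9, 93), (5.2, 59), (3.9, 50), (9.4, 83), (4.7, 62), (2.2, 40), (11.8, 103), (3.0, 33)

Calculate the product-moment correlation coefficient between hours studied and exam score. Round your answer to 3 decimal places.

n = 8, Σx = 52.1, Σy = 523, Σxy = 4082.5, Σx² = 447.39, Σy² = 38661
Sxx = Σx² − (Σx)²/n = 447.39 − 339.30125 = 108.08875
Sxy = Σxy − (Σx)(Σy)/n = 4082.5 − 3406.0375 = 676.4625
Syy = Σy² − (Σy)²/n = 38661 − 34191.125 = 4469.875
r = Sxy/√(Sxx·Syy) = 676.4625/√(483143.201406) = 676.4625/695.085032 = 0.973208

0.973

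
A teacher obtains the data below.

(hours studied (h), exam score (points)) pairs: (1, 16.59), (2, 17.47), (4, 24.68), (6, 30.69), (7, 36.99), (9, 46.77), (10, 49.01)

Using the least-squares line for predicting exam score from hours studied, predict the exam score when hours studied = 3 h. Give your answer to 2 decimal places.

21.92

n = 7, Σx = 39, Σy = 222.2, Σxy = 1504.35, Σx² = 287
Sxx = Σx² − (Σx)²/n = 287 − 217.285714 = 69.714286
Sxy = Σxy − (Σx)(Σy)/n = 1504.35 − 1237.971429 = 266.378571
b = Sxy/Sxx = 266.378571/69.714286 = 3.821004
a = ȳ − b·x̄ = 31.742857 − 3.821004·5.571429 = 10.454406
ŷ(3) = a + b·3 = 10.454406 + 3.821004·3 = 21.917418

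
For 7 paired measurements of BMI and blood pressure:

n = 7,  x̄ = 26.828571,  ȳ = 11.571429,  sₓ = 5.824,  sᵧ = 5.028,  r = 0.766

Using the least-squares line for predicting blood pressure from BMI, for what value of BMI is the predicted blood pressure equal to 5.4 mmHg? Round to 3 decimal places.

17.496

b = r · sᵧ/sₓ = 0.766 · 5.028/5.824 = 0.661306
a = ȳ − b·x̄ = 11.571429 − 0.661306·26.828571 = -6.170475
Set a + b·x = 5.4: x = (5.4 − (-6.170475)) / 0.661306 = 17.496392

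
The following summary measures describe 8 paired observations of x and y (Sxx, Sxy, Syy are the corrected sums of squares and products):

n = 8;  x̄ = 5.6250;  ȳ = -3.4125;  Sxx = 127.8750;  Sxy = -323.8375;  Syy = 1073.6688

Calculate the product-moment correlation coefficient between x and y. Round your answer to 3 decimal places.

-0.874

r = Sxy/√(Sxx·Syy) = -323.8375/√(137295.3978) = -323.8375/370.533936 = -0.873975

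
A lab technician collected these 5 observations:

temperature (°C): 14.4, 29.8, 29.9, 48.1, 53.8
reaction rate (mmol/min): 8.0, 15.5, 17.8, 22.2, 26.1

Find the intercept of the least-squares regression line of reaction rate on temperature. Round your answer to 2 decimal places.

n = 5, Σx = 176, Σy = 89.6, Σxy = 3581.32, Σx² = 7197.46
Sxx = Σx² − (Σx)²/n = 7197.46 − 6195.2 = 1002.26
Sxy = Σxy − (Σx)(Σy)/n = 3581.32 − 3153.92 = 427.4
b = Sxy/Sxx = 427.4/1002.26 = 0.426436
a = ȳ − b·x̄ = 17.92 − 0.426436·35.2 = 2.909444

2.91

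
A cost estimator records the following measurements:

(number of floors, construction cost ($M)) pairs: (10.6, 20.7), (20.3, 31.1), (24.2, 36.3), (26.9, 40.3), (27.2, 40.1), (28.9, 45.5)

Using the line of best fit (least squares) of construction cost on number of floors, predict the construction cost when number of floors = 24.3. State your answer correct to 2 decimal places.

37.30

n = 6, Σx = 138.1, Σy = 214, Σxy = 5218.95, Σx² = 3408.75
Sxx = Σx² − (Σx)²/n = 3408.75 − 3178.601667 = 230.148333
Sxy = Σxy − (Σx)(Σy)/n = 5218.95 − 4925.566667 = 293.383333
b = Sxy/Sxx = 293.383333/230.148333 = 1.274758
a = ȳ − b·x̄ = 35.666667 − 1.274758·23.016667 = 6.325996
ŷ(24.3) = a + b·24.3 = 6.325996 + 1.274758·24.3 = 37.302606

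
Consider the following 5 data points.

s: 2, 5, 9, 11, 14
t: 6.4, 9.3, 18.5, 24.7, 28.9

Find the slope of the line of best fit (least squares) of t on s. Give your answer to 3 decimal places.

2.006

n = 5, Σx = 41, Σy = 87.8, Σxy = 902.1, Σx² = 427
Sxx = Σx² − (Σx)²/n = 427 − 336.2 = 90.8
Sxy = Σxy − (Σx)(Σy)/n = 902.1 − 719.96 = 182.14
b = Sxy/Sxx = 182.14/90.8 = 2.005947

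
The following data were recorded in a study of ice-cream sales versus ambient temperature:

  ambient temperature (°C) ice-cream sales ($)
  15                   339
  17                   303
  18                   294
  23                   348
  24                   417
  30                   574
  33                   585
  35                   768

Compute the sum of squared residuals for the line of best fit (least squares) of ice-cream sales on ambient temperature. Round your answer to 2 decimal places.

n = 8, Σx = 195, Σy = 3628, Σxy = 96945, Σx² = 5157, Σy² = 1849684
Sxx = Σx² − (Σx)²/n = 5157 − 4753.125 = 403.875
Sxy = Σxy − (Σx)(Σy)/n = 96945 − 88432.5 = 8512.5
Syy = Σy² − (Σy)²/n = 1849684 − 1645298 = 204386
b = Sxy/Sxx = 8512.5/403.875 = 21.077066
SSE = Syy − b·Sxy = 204386 − 21.077066·8512.5 = 24967.476323

24967.48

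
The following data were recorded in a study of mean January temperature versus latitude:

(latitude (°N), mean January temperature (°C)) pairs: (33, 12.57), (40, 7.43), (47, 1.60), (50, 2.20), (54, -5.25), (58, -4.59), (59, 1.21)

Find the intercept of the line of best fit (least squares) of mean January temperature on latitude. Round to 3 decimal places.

n = 7, Σx = 341, Σy = 15.17, Σxy = 418.88, Σx² = 17159
Sxx = Σx² − (Σx)²/n = 17159 − 16611.571429 = 547.428571
Sxy = Σxy − (Σx)(Σy)/n = 418.88 − 738.995714 = -320.115714
b = Sxy/Sxx = -320.115714/547.428571 = -0.584763
a = ȳ − b·x̄ = 2.167143 − (-0.584763)·48.714286 = 30.653432

30.653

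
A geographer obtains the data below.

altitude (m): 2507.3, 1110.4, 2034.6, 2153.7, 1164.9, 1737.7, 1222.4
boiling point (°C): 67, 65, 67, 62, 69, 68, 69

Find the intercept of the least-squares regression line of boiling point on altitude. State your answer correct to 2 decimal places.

n = 7, Σx = 11931, Σy = 467, Σxy = 792900, Σx² = 22168417.36
Sxx = Σx² − (Σx)²/n = 22168417.36 − 20335537.285714 = 1832880.074286
Sxy = Σxy − (Σx)(Σy)/n = 792900 − 795968.142857 = -3068.142857
b = Sxy/Sxx = -3068.142857/1832880.074286 = -0.001674
a = ȳ − b·x̄ = 66.714286 − (-0.001674)·1704.428571 = 69.567408

69.57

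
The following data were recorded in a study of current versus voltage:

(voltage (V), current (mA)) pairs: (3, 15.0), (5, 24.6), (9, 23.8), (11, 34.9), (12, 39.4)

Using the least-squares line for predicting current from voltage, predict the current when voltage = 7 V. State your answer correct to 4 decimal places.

n = 5, Σx = 40, Σy = 137.7, Σxy = 1238.9, Σx² = 380
Sxx = Σx² − (Σx)²/n = 380 − 320 = 60
Sxy = Σxy − (Σx)(Σy)/n = 1238.9 − 1101.6 = 137.3
b = Sxy/Sxx = 137.3/60 = 2.288333
a = ȳ − b·x̄ = 27.54 − 2.288333·8 = 9.233333
ŷ(7) = a + b·7 = 9.233333 + 2.288333·7 = 25.251667

25.2517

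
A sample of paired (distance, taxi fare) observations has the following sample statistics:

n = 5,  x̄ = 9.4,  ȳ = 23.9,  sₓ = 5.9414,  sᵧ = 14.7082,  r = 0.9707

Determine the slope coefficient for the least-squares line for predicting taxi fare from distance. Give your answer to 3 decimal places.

b = r · sᵧ/sₓ = 0.9707 · 14.7082/5.9414 = 2.403011

2.403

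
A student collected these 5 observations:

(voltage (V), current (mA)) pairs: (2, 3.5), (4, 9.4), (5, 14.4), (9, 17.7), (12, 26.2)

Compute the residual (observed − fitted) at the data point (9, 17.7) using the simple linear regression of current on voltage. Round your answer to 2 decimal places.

n = 5, Σx = 32, Σy = 71.2, Σxy = 590.3, Σx² = 270
Sxx = Σx² − (Σx)²/n = 270 − 204.8 = 65.2
Sxy = Σxy − (Σx)(Σy)/n = 590.3 − 455.68 = 134.62
b = Sxy/Sxx = 134.62/65.2 = 2.064724
a = ȳ − b·x̄ = 14.24 − 2.064724·6.4 = 1.025767
ŷ(9) = 1.025767 + 2.064724·9 = 19.608282
residual = y − ŷ = 17.7 − 19.608282 = -1.908282

-1.91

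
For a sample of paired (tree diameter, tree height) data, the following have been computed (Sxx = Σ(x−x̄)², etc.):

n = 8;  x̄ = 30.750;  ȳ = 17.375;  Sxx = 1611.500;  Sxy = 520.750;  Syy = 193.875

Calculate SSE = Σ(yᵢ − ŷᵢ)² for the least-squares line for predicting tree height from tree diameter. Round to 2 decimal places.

b = Sxy/Sxx = 520.75/1611.5 = 0.323146
SSE = Syy − b·Sxy = 193.875 − 0.323146·520.75 = 25.596649

25.60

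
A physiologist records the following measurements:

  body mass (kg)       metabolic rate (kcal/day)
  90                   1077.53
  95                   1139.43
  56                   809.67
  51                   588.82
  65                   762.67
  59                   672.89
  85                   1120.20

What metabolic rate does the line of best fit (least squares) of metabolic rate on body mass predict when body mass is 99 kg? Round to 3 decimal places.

n = 7, Σx = 501, Σy = 6171.21, Σxy = 465085.95, Σx² = 37793
Sxx = Σx² − (Σx)²/n = 37793 − 35857.285714 = 1935.714286
Sxy = Σxy − (Σx)(Σy)/n = 465085.95 − 441682.315714 = 23403.634286
b = Sxy/Sxx = 23403.634286/1935.714286 = 12.090438
a = ȳ − b·x̄ = 881.601429 − 12.090438·71.571429 = 16.271482
ŷ(99) = a + b·99 = 16.271482 + 12.090438·99 = 1213.224881

1213.225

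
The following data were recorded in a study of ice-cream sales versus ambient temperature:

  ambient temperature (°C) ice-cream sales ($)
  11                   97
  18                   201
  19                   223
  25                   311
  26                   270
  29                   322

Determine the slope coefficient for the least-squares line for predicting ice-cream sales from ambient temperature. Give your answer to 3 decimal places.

n = 6, Σx = 128, Σy = 1424, Σxy = 33055, Σx² = 2948
Sxx = Σx² − (Σx)²/n = 2948 − 2730.666667 = 217.333333
Sxy = Σxy − (Σx)(Σy)/n = 33055 − 30378.666667 = 2676.333333
b = Sxy/Sxx = 2676.333333/217.333333 = 12.314417

12.314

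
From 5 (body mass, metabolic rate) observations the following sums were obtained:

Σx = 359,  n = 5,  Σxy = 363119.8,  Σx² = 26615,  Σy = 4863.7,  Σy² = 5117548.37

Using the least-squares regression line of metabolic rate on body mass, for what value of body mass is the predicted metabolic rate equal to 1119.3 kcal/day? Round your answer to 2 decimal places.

80.64

Sxx = Σx² − (Σx)²/n = 26615 − 25776.2 = 838.8
Sxy = Σxy − (Σx)(Σy)/n = 363119.8 − 349213.66 = 13906.14
b = Sxy/Sxx = 13906.14/838.8 = 16.578612
a = ȳ − b·x̄ = 972.74 − 16.578612·71.8 = -217.604363
Set a + b·x = 1119.3: x = (1119.3 − (-217.604363)) / 16.578612 = 80.640306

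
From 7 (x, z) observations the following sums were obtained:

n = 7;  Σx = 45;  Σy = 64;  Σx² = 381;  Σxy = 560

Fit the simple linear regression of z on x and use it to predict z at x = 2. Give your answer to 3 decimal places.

1.969

Sxx = Σx² − (Σx)²/n = 381 − 289.285714 = 91.714286
Sxy = Σxy − (Σx)(Σy)/n = 560 − 411.428571 = 148.571429
b = Sxy/Sxx = 148.571429/91.714286 = 1.619938
a = ȳ − b·x̄ = 9.142857 − 1.619938·6.428571 = -1.271028
ŷ(2) = a + b·2 = -1.271028 + 1.619938·2 = 1.968847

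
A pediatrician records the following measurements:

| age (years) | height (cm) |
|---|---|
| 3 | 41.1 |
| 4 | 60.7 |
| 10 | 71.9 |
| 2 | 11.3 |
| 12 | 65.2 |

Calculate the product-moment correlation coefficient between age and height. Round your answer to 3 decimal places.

n = 5, Σx = 31, Σy = 250.2, Σxy = 1890.1, Σx² = 273, Σy² = 14922.04
Sxx = Σx² − (Σx)²/n = 273 − 192.2 = 80.8
Sxy = Σxy − (Σx)(Σy)/n = 1890.1 − 1551.24 = 338.86
Syy = Σy² − (Σy)²/n = 14922.04 − 12520.008 = 2402.032
r = Sxy/√(Sxx·Syy) = 338.86/√(194084.1856) = 338.86/440.549867 = 0.769175

0.769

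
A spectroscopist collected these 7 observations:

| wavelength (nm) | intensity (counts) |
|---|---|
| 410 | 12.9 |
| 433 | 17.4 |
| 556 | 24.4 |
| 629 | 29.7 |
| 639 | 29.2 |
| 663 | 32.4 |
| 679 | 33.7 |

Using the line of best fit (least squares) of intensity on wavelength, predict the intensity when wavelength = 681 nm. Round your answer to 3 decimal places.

33.320

n = 7, Σx = 4009, Σy = 179.7, Σxy = 108093.2, Σx² = 2369297
Sxx = Σx² − (Σx)²/n = 2369297 − 2296011.571429 = 73285.428571
Sxy = Σxy − (Σx)(Σy)/n = 108093.2 − 102916.757143 = 5176.442857
b = Sxy/Sxx = 5176.442857/73285.428571 = 0.070634
a = ȳ − b·x̄ = 25.671429 − 0.070634·572.714286 = -14.781671
ŷ(681) = a + b·681 = -14.781671 + 0.070634·681 = 33.320082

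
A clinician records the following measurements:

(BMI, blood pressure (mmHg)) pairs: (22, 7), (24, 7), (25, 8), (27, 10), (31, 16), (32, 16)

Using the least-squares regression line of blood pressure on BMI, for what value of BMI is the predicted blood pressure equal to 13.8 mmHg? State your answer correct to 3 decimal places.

n = 6, Σx = 161, Σy = 64, Σxy = 1800, Σx² = 4399
Sxx = Σx² − (Σx)²/n = 4399 − 4320.166667 = 78.833333
Sxy = Σxy − (Σx)(Σy)/n = 1800 − 1717.333333 = 82.666667
b = Sxy/Sxx = 82.666667/78.833333 = 1.048626
a = ȳ − b·x̄ = 10.666667 − 1.048626·26.833333 = -17.471459
Set a + b·x = 13.8: x = (13.8 − (-17.471459)) / 1.048626 = 29.821371

29.821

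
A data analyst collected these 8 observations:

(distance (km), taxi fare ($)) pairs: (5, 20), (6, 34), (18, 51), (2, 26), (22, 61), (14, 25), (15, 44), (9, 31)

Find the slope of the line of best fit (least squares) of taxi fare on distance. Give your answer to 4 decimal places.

1.7168

n = 8, Σx = 91, Σy = 292, Σxy = 3905, Σx² = 1375
Sxx = Σx² − (Σx)²/n = 1375 − 1035.125 = 339.875
Sxy = Σxy − (Σx)(Σy)/n = 3905 − 3321.5 = 583.5
b = Sxy/Sxx = 583.5/339.875 = 1.716808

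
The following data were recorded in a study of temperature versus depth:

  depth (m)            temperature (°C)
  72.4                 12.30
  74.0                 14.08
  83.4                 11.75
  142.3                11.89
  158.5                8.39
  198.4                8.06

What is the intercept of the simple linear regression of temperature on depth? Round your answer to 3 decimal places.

n = 6, Σx = 729, Σy = 66.47, Σxy = 7533.256, Σx² = 102407.42
Sxx = Σx² − (Σx)²/n = 102407.42 − 88573.5 = 13833.92
Sxy = Σxy − (Σx)(Σy)/n = 7533.256 − 8076.105 = -542.849
b = Sxy/Sxx = -542.849/13833.92 = -0.039240
a = ȳ − b·x̄ = 11.078333 − (-0.039240)·121.5 = 15.846046

15.846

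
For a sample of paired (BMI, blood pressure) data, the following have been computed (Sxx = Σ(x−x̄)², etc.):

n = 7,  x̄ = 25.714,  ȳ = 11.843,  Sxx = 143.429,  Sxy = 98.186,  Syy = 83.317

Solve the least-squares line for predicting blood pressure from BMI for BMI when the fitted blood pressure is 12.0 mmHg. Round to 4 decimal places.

b = Sxy/Sxx = 98.186/143.429 = 0.684562
a = ȳ − b·x̄ = 11.843 − 0.684562·25.714 = -5.759820
Set a + b·x = 12.0: x = (12.0 − (-5.759820)) / 0.684562 = 25.943344

25.9433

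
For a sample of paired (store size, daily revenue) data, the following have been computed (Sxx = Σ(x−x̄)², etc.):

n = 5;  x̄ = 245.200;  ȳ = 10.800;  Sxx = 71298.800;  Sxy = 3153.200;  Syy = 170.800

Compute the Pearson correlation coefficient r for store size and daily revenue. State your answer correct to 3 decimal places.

0.904

r = Sxy/√(Sxx·Syy) = 3153.2/√(12177835.04) = 3153.2/3489.675492 = 0.903580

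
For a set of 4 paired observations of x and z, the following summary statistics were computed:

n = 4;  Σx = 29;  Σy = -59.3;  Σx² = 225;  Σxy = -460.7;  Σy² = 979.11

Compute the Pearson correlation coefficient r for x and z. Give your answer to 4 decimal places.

Sxx = Σx² − (Σx)²/n = 225 − 210.25 = 14.75
Sxy = Σxy − (Σx)(Σy)/n = -460.7 − (-429.925) = -30.775
Syy = Σy² − (Σy)²/n = 979.11 − 879.1225 = 99.9875
r = Sxy/√(Sxx·Syy) = -30.775/√(1474.815625) = -30.775/38.403328 = -0.801363

-0.8014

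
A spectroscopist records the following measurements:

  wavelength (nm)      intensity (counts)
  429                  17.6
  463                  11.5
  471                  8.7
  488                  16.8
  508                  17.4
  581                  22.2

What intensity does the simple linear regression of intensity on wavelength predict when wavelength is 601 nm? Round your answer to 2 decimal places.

21.91

n = 6, Σx = 2940, Σy = 94.2, Σxy = 46908.4, Σx² = 1454020
Sxx = Σx² − (Σx)²/n = 1454020 − 1440600 = 13420
Sxy = Σxy − (Σx)(Σy)/n = 46908.4 − 46158 = 750.4
b = Sxy/Sxx = 750.4/13420 = 0.055917
a = ȳ − b·x̄ = 15.7 − 0.055917·490 = -11.699106
ŷ(601) = a + b·601 = -11.699106 + 0.055917·601 = 21.906736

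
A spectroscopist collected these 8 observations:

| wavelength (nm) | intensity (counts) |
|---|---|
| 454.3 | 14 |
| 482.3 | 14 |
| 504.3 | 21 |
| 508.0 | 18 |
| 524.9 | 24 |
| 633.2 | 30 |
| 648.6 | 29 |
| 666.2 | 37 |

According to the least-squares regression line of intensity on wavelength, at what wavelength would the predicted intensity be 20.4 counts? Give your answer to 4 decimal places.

n = 8, Σx = 4421.8, Σy = 187, Σxy = 107899.1, Σx² = 2492350.92
Sxx = Σx² − (Σx)²/n = 2492350.92 − 2444039.405 = 48311.515
Sxy = Σxy − (Σx)(Σy)/n = 107899.1 − 103359.575 = 4539.525
b = Sxy/Sxx = 4539.525/48311.515 = 0.093964
a = ȳ − b·x̄ = 23.375 − 0.093964·552.725 = -28.561044
Set a + b·x = 20.4: x = (20.4 − (-28.561044)) / 0.093964 = 521.063811

521.0638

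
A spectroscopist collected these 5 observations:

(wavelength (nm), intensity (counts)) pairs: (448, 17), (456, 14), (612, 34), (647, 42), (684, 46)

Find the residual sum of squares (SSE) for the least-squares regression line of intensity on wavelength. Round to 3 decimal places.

14.754

n = 5, Σx = 2847, Σy = 153, Σxy = 93446, Σx² = 1669649, Σy² = 5521
Sxx = Σx² − (Σx)²/n = 1669649 − 1621081.8 = 48567.2
Sxy = Σxy − (Σx)(Σy)/n = 93446 − 87118.2 = 6327.8
Syy = Σy² − (Σy)²/n = 5521 − 4681.8 = 839.2
b = Sxy/Sxx = 6327.8/48567.2 = 0.130290
SSE = Syy − b·Sxy = 839.2 − 0.130290·6327.8 = 14.753607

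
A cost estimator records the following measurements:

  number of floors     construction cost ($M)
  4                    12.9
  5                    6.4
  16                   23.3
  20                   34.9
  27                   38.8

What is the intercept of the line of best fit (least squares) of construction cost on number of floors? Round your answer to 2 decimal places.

3.75

n = 5, Σx = 72, Σy = 116.3, Σxy = 2202, Σx² = 1426
Sxx = Σx² − (Σx)²/n = 1426 − 1036.8 = 389.2
Sxy = Σxy − (Σx)(Σy)/n = 2202 − 1674.72 = 527.28
b = Sxy/Sxx = 527.28/389.2 = 1.354779
a = ȳ − b·x̄ = 23.26 − 1.354779·14.4 = 3.751182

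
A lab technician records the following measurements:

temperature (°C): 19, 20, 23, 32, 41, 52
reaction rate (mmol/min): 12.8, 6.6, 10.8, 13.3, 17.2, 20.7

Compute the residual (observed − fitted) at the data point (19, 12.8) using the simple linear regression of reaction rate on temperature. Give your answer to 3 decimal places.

3.339

n = 6, Σx = 187, Σy = 81.4, Σxy = 2830.8, Σx² = 6699
Sxx = Σx² − (Σx)²/n = 6699 − 5828.166667 = 870.833333
Sxy = Σxy − (Σx)(Σy)/n = 2830.8 − 2536.966667 = 293.833333
b = Sxy/Sxx = 293.833333/870.833333 = 0.337416
a = ȳ − b·x̄ = 13.566667 − 0.337416·31.166667 = 3.050526
ŷ(19) = 3.050526 + 0.337416·19 = 9.461435
residual = y − ŷ = 12.8 − 9.461435 = 3.338565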